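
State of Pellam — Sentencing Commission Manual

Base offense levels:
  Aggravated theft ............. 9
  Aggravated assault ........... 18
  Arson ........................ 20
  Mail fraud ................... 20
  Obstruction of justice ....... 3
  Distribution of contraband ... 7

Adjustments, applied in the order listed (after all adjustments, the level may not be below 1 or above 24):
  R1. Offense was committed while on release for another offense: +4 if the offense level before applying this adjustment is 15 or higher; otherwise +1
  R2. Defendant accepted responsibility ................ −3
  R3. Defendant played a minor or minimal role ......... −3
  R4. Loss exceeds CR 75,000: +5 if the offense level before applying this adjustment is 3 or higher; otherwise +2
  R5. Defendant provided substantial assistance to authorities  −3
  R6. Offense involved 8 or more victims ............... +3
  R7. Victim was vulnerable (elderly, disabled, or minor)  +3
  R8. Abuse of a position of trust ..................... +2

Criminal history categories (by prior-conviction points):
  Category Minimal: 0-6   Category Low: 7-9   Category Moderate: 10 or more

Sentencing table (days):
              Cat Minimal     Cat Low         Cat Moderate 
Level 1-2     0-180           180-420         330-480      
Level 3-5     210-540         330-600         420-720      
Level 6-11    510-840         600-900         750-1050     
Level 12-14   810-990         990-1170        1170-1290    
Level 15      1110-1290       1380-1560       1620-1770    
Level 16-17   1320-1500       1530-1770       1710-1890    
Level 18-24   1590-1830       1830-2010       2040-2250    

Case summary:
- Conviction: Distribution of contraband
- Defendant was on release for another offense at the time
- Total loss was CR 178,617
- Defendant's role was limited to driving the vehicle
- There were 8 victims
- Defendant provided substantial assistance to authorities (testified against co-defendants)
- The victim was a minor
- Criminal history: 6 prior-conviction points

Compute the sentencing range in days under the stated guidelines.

Base offense level for distribution of contraband: 7.
R1 applies (level before this adjustment is 7 < 15, so +1): 7 + 1 = 8.
R2 does not apply.
R3 applies: 8 − 3 = 5.
R4 applies (level before this adjustment is 5 ≥ 3, so +5): 5 + 5 = 10.
R5 applies: 10 − 3 = 7.
R6 applies: 7 + 3 = 10.
R7 applies: 10 + 3 = 13.
Final offense level: 13.
Criminal history: 6 prior points → Category Minimal (0-6).
Level 13 falls in the 12-14 band.
Grid: Level 12-14 × Category Minimal = 810-990 days.

810-990 days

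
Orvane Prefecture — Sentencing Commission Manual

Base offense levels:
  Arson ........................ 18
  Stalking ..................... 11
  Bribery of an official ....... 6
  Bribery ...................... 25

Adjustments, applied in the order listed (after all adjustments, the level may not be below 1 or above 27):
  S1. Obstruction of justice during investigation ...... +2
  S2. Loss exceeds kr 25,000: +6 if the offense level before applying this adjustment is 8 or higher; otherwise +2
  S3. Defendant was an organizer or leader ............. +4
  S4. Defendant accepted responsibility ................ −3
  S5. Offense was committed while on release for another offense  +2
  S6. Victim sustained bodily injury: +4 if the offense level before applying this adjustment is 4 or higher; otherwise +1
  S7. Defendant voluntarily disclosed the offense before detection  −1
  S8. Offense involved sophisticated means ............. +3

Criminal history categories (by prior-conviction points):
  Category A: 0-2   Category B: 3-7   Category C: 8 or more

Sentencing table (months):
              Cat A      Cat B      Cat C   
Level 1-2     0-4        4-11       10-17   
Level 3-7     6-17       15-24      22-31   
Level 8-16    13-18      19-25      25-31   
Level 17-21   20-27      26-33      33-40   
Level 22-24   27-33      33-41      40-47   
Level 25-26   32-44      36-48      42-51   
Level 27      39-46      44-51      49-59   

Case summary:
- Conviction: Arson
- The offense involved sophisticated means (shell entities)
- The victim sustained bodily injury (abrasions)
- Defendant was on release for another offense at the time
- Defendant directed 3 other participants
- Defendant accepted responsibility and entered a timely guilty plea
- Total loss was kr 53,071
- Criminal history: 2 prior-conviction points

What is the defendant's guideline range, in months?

Base offense level for arson: 18.
S1 does not apply.
S2 applies (level before this adjustment is 18 ≥ 8, so +6): 18 + 6 = 24.
S3 applies: 24 + 4 = 28.
S4 applies: 28 − 3 = 25.
S5 applies: 25 + 2 = 27.
S6 applies (level before this adjustment is 27 ≥ 4, so +4): 27 + 4 = 31.
S8 applies: 31 + 3 = 34.
Level 34 exceeds the maximum of 27; capped at 27.
Final offense level: 27.
Criminal history: 2 prior points → Category A (0-2).
Level 27 falls in the 27 band.
Grid: Level 27 × Category A = 39-46 months.

39-46 months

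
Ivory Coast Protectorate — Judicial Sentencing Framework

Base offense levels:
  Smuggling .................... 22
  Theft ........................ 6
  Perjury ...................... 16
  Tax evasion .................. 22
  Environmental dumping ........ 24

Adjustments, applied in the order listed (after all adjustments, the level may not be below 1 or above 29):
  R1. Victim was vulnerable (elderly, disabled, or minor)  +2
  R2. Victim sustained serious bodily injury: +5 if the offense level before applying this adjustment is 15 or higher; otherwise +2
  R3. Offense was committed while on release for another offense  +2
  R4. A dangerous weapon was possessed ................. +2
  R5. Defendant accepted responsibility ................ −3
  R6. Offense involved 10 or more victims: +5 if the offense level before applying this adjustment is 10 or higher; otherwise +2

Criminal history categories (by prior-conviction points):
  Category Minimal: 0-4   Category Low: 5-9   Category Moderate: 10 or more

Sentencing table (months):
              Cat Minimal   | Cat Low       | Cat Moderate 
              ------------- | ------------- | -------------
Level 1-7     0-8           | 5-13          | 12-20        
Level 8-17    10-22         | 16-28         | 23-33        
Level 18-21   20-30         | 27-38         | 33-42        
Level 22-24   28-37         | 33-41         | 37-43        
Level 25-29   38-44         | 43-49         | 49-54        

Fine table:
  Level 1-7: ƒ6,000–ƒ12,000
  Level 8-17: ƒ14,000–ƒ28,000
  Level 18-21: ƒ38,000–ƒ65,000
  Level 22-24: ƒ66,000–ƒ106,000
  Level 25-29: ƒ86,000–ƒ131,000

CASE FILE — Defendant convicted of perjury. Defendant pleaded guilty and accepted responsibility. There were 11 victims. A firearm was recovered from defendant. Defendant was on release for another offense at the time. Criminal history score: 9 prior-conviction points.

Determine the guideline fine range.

Base offense level for perjury: 16.
R1 does not apply.
R3 applies: 16 + 2 = 18.
R4 applies: 18 + 2 = 20.
R5 applies: 20 − 3 = 17.
R6 applies (level before this adjustment is 17 ≥ 10, so +5): 17 + 5 = 22.
Final offense level: 22.
Level 22 falls in the 22-24 band.
Fine table: Level 22-24 → ƒ66,000–ƒ106,000.

ƒ66,000–ƒ106,000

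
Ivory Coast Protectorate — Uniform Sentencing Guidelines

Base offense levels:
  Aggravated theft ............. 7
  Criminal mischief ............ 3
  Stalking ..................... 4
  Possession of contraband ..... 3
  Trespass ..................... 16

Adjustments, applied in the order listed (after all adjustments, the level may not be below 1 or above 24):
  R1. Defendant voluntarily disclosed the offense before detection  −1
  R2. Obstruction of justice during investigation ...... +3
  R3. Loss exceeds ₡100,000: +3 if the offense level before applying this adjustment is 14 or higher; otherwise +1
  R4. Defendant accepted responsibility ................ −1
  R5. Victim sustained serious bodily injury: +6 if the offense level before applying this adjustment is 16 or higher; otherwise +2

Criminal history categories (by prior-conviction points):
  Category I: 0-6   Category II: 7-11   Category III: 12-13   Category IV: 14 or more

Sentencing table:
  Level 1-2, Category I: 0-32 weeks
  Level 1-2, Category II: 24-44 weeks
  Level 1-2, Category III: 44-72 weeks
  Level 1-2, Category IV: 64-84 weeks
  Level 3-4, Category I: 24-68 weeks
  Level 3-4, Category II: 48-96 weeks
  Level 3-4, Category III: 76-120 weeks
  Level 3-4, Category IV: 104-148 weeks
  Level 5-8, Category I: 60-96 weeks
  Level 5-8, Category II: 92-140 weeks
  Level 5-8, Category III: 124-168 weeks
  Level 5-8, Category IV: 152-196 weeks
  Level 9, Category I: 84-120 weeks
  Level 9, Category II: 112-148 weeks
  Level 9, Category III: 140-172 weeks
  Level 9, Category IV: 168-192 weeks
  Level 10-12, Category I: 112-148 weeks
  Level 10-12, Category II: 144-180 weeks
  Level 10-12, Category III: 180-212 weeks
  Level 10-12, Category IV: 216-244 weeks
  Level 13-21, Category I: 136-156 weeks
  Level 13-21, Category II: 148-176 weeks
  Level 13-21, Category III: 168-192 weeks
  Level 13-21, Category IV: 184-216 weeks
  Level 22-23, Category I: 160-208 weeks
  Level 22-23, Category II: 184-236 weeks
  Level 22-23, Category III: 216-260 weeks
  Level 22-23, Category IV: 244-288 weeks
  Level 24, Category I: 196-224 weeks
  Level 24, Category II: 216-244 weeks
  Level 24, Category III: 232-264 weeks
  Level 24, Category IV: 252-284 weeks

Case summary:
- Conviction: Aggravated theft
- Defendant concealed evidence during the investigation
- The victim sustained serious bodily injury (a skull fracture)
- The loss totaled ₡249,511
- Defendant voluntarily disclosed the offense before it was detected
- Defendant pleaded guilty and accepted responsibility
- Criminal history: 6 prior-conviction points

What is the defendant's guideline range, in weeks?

112-148 weeks

Base offense level for aggravated theft: 7.
R1 applies: 7 − 1 = 6.
R2 applies: 6 + 3 = 9.
R3 applies (level before this adjustment is 9 < 14, so +1): 9 + 1 = 10.
R4 applies: 10 − 1 = 9.
R5 applies (level before this adjustment is 9 < 16, so +2): 9 + 2 = 11.
Final offense level: 11.
Criminal history: 6 prior points → Category I (0-6).
Level 11 falls in the 10-12 band.
Grid: Level 10-12 × Category I = 112-148 weeks.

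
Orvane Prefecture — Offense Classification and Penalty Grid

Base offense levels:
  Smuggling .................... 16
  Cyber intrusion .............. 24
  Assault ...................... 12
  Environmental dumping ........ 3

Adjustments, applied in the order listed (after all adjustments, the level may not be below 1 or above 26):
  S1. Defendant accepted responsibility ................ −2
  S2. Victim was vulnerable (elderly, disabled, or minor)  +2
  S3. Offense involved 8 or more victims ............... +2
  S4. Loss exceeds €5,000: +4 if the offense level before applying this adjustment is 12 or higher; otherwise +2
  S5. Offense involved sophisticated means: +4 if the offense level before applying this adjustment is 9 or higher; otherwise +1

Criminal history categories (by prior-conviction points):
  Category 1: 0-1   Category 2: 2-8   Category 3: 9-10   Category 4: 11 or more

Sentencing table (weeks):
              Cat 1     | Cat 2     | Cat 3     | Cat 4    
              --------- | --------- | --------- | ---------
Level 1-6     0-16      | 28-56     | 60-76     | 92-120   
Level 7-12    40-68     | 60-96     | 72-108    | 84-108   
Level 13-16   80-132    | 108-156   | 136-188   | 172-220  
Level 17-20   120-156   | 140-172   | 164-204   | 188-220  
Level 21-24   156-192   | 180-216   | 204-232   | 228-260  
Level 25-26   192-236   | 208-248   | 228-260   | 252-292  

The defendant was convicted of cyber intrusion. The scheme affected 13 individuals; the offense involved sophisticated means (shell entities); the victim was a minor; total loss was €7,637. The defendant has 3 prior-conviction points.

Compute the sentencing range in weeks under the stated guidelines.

Base offense level for cyber intrusion: 24.
S2 applies: 24 + 2 = 26.
S3 applies: 26 + 2 = 28.
S4 applies (level before this adjustment is 28 ≥ 12, so +4): 28 + 4 = 32.
S5 applies (level before this adjustment is 32 ≥ 9, so +4): 32 + 4 = 36.
Level 36 exceeds the maximum of 26; capped at 26.
Final offense level: 26.
Criminal history: 3 prior points → Category 2 (2-8).
Level 26 falls in the 25-26 band.
Grid: Level 25-26 × Category 2 = 208-248 weeks.

208-248 weeks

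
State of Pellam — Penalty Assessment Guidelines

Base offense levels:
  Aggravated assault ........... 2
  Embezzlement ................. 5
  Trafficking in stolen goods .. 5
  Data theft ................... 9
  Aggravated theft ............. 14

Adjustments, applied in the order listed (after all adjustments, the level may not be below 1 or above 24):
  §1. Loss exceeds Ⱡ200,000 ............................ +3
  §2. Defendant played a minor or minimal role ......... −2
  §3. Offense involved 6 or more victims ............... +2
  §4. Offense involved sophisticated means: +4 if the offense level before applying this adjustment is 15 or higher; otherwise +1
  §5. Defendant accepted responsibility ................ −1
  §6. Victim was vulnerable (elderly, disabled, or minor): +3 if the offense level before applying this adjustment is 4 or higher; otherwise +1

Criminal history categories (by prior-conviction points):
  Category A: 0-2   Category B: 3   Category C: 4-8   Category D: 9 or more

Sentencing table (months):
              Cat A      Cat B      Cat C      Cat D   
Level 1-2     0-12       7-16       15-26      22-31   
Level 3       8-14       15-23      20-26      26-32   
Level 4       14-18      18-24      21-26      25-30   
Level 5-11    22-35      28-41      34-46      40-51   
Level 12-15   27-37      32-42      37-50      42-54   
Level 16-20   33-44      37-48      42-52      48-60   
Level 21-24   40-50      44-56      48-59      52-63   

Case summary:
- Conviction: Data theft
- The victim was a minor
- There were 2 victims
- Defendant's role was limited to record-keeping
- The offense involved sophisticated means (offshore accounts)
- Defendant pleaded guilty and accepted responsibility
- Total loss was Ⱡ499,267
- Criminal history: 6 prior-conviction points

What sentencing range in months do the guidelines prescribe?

Base offense level for data theft: 9.
§1 applies: 9 + 3 = 12.
§2 applies: 12 − 2 = 10.
§3 does not apply.
§4 applies (level before this adjustment is 10 < 15, so +1): 10 + 1 = 11.
§5 applies: 11 − 1 = 10.
§6 applies (level before this adjustment is 10 ≥ 4, so +3): 10 + 3 = 13.
Final offense level: 13.
Criminal history: 6 prior points → Category C (4-8).
Level 13 falls in the 12-15 band.
Grid: Level 12-15 × Category C = 37-50 months.

37-50 months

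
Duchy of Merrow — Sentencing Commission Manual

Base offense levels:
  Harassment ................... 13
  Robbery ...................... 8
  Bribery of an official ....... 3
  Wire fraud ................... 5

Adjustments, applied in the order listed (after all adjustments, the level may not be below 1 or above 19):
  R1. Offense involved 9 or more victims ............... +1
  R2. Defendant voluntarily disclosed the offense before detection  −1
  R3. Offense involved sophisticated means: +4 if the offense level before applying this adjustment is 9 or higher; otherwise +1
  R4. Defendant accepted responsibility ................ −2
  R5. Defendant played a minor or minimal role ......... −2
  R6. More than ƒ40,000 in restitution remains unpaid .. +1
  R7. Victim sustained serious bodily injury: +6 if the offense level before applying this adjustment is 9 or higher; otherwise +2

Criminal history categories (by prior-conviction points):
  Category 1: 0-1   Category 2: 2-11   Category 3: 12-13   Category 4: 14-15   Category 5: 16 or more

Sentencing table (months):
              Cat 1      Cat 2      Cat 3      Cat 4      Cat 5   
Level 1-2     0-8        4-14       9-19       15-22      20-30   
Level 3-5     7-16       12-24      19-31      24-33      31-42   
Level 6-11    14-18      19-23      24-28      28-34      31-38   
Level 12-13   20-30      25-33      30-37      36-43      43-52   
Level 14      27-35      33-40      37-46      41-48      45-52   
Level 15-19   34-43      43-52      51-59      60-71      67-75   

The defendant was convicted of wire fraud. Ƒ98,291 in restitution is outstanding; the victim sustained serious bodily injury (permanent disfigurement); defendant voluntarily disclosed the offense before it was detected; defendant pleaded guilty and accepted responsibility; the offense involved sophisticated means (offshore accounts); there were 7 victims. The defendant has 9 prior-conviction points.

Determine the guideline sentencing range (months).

19-23 months

Base offense level for wire fraud: 5.
R1 does not apply.
R2 applies: 5 − 1 = 4.
R3 applies (level before this adjustment is 4 < 9, so +1): 4 + 1 = 5.
R4 applies: 5 − 2 = 3.
R5 does not apply.
R6 applies: 3 + 1 = 4.
R7 applies (level before this adjustment is 4 < 9, so +2): 4 + 2 = 6.
Final offense level: 6.
Criminal history: 9 prior points → Category 2 (2-11).
Level 6 falls in the 6-11 band.
Grid: Level 6-11 × Category 2 = 19-23 months.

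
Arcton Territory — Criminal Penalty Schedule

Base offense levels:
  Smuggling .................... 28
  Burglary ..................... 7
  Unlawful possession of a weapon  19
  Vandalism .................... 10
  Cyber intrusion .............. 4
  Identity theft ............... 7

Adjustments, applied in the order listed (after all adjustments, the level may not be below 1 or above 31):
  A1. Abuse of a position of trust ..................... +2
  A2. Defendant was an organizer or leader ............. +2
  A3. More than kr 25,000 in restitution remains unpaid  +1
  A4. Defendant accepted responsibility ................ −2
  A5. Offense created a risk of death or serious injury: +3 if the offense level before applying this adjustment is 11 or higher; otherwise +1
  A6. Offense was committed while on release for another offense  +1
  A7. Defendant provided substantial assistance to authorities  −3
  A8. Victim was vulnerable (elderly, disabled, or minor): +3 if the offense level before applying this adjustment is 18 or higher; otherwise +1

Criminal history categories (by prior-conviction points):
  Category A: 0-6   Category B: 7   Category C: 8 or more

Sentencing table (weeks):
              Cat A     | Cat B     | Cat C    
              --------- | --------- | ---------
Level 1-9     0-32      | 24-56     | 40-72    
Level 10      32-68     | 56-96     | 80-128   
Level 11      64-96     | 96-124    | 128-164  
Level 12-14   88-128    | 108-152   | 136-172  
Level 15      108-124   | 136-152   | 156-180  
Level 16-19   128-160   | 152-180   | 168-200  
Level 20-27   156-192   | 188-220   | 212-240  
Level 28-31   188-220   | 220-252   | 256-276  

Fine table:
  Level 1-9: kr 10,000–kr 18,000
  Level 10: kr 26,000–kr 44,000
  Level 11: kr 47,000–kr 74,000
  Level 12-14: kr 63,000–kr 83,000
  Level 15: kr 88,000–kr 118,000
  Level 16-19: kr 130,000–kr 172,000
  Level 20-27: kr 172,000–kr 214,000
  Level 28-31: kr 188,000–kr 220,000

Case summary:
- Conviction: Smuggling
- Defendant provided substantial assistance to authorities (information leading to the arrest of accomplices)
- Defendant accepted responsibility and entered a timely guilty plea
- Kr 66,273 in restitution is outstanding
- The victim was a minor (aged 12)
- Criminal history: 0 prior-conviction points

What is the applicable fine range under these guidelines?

kr 172,000–kr 214,000

Base offense level for smuggling: 28.
A2 does not apply.
A3 applies: 28 + 1 = 29.
A4 applies: 29 − 2 = 27.
A7 applies: 27 − 3 = 24.
A8 applies (level before this adjustment is 24 ≥ 18, so +3): 24 + 3 = 27.
Final offense level: 27.
Level 27 falls in the 20-27 band.
Fine table: Level 20-27 → kr 172,000–kr 214,000.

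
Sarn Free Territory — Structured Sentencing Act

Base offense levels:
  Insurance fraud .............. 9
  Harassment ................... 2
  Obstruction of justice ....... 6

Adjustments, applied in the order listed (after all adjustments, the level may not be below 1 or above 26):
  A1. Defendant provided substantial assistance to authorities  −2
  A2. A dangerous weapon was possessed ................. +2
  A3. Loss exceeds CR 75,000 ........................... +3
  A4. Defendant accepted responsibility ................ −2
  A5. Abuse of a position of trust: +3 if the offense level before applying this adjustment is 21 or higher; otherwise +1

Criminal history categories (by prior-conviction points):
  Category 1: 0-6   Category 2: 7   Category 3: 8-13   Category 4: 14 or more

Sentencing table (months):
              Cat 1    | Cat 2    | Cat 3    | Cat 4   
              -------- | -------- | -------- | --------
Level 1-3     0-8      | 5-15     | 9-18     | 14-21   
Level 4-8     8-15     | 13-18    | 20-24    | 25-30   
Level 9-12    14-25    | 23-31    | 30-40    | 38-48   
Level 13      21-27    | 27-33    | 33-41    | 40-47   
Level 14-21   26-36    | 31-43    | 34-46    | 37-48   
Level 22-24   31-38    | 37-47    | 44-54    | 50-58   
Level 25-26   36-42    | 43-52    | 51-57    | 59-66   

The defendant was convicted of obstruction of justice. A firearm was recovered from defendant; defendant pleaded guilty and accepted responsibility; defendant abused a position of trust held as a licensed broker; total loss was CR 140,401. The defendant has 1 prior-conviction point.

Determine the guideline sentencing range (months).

Base offense level for obstruction of justice: 6.
A2 applies: 6 + 2 = 8.
A3 applies: 8 + 3 = 11.
A4 applies: 11 − 2 = 9.
A5 applies (level before this adjustment is 9 < 21, so +1): 9 + 1 = 10.
Final offense level: 10.
Criminal history: 1 prior point → Category 1 (0-6).
Level 10 falls in the 9-12 band.
Grid: Level 9-12 × Category 1 = 14-25 months.

14-25 months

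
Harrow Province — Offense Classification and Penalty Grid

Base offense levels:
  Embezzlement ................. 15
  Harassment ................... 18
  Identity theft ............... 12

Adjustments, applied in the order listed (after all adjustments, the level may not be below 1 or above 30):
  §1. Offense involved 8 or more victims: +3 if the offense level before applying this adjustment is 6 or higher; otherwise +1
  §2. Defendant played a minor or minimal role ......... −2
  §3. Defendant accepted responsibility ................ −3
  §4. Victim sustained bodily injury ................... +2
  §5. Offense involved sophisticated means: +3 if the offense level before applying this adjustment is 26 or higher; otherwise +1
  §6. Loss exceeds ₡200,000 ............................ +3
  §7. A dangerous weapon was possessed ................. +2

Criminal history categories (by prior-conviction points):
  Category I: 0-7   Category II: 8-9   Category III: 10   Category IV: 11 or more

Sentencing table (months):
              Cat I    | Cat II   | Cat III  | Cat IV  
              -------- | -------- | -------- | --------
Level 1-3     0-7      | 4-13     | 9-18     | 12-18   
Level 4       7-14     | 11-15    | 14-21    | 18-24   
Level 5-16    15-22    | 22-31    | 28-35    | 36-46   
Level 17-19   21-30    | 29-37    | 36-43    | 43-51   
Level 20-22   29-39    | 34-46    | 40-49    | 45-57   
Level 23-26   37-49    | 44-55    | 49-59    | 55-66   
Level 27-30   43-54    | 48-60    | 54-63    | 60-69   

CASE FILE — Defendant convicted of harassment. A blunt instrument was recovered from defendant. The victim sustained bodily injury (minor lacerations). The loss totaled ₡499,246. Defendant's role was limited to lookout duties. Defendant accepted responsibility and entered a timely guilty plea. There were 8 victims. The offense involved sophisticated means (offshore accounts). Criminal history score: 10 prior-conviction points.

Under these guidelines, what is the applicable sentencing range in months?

49-59 months

Base offense level for harassment: 18.
§1 applies (level before this adjustment is 18 ≥ 6, so +3): 18 + 3 = 21.
§2 applies: 21 − 2 = 19.
§3 applies: 19 − 3 = 16.
§4 applies: 16 + 2 = 18.
§5 applies (level before this adjustment is 18 < 26, so +1): 18 + 1 = 19.
§6 applies: 19 + 3 = 22.
§7 applies: 22 + 2 = 24.
Final offense level: 24.
Criminal history: 10 prior points → Category III (10).
Level 24 falls in the 23-26 band.
Grid: Level 23-26 × Category III = 49-59 months.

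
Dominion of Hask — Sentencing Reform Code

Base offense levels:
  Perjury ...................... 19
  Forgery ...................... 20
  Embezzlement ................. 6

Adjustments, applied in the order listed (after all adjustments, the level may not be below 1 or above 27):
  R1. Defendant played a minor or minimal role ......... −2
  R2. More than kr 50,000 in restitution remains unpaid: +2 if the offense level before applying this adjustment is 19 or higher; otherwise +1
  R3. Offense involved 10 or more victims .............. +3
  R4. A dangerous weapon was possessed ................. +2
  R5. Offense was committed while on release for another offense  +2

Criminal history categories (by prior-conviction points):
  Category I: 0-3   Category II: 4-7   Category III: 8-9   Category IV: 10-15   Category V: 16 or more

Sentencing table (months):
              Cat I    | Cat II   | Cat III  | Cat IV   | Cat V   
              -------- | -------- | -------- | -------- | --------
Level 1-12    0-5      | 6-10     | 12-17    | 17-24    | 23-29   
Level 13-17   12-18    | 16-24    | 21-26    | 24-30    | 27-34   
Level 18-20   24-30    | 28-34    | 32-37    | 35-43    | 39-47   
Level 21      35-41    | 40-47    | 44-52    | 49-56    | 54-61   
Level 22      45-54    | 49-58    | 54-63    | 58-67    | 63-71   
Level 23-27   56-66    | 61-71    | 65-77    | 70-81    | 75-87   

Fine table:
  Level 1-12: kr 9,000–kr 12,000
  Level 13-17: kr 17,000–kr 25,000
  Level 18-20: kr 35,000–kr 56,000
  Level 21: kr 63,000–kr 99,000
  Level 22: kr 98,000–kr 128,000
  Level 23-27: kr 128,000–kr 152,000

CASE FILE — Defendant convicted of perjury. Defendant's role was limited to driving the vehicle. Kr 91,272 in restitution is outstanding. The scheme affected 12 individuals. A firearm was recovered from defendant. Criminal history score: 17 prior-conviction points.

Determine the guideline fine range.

Base offense level for perjury: 19.
R1 applies: 19 − 2 = 17.
R2 applies (level before this adjustment is 17 < 19, so +1): 17 + 1 = 18.
R3 applies: 18 + 3 = 21.
R4 applies: 21 + 2 = 23.
Final offense level: 23.
Level 23 falls in the 23-27 band.
Fine table: Level 23-27 → kr 128,000–kr 152,000.

kr 128,000–kr 152,000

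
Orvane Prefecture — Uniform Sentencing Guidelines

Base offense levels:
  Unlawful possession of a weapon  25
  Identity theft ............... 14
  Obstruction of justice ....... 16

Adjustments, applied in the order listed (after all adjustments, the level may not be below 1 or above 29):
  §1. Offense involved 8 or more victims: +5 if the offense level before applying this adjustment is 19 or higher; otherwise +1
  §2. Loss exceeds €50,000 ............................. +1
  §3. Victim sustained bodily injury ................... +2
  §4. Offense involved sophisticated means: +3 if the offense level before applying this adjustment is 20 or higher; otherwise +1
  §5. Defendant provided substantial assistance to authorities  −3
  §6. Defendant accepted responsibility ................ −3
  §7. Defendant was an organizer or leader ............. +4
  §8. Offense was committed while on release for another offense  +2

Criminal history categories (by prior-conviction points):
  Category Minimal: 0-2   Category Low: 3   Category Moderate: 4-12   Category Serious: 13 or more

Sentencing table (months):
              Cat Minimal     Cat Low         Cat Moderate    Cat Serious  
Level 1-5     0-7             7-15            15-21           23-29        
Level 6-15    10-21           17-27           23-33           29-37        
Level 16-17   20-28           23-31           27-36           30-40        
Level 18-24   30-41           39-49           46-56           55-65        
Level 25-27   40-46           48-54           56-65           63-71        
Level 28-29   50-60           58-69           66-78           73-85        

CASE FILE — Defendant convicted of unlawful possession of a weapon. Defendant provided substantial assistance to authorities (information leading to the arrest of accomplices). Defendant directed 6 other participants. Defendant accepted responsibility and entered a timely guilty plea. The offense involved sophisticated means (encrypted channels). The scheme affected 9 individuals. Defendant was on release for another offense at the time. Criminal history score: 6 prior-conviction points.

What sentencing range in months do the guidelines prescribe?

Base offense level for unlawful possession of a weapon: 25.
§1 applies (level before this adjustment is 25 ≥ 19, so +5): 25 + 5 = 30.
§2 does not apply.
§4 applies (level before this adjustment is 30 ≥ 20, so +3): 30 + 3 = 33.
§5 applies: 33 − 3 = 30.
§6 applies: 30 − 3 = 27.
§7 applies: 27 + 4 = 31.
§8 applies: 31 + 2 = 33.
Level 33 exceeds the maximum of 29; capped at 29.
Final offense level: 29.
Criminal history: 6 prior points → Category Moderate (4-12).
Level 29 falls in the 28-29 band.
Grid: Level 28-29 × Category Moderate = 66-78 months.

66-78 months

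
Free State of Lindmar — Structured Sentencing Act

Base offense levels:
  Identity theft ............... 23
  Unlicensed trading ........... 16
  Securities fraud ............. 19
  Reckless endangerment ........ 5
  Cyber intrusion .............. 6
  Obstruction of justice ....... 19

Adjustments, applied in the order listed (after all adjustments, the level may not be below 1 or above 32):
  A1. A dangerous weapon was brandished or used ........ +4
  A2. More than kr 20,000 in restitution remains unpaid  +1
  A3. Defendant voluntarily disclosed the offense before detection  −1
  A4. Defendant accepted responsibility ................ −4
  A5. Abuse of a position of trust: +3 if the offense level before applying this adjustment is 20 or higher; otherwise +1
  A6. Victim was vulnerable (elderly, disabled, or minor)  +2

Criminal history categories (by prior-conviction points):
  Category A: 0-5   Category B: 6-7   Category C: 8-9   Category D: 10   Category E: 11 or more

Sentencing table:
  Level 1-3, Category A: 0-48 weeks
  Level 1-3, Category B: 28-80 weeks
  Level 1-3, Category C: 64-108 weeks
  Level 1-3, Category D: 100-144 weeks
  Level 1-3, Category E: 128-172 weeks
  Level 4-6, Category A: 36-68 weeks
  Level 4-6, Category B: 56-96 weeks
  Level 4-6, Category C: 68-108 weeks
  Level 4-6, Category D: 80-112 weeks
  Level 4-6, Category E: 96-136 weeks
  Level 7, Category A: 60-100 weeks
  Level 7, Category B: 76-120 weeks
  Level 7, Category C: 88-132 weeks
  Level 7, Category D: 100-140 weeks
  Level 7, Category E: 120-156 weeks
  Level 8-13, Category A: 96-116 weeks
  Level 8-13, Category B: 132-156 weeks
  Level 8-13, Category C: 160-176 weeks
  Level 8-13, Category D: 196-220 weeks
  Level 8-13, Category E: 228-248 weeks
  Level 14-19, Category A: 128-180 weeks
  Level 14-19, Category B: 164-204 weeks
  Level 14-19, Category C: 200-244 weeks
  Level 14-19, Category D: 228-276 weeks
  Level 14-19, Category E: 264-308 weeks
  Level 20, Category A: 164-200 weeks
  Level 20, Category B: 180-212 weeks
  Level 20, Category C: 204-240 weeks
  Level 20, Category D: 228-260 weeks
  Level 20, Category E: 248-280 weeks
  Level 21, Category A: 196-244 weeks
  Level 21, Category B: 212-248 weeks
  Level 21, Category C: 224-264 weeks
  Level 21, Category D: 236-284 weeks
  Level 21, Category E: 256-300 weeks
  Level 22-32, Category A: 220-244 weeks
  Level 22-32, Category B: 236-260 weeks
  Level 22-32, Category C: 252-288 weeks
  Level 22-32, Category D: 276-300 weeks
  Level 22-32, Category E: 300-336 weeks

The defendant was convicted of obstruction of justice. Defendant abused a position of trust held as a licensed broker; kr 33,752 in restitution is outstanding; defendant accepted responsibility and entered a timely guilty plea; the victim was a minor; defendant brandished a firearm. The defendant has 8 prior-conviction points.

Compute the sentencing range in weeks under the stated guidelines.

Base offense level for obstruction of justice: 19.
A1 applies: 19 + 4 = 23.
A2 applies: 23 + 1 = 24.
A4 applies: 24 − 4 = 20.
A5 applies (level before this adjustment is 20 ≥ 20, so +3): 20 + 3 = 23.
A6 applies: 23 + 2 = 25.
Final offense level: 25.
Criminal history: 8 prior points → Category C (8-9).
Level 25 falls in the 22-32 band.
Grid: Level 22-32 × Category C = 252-288 weeks.

252-288 weeks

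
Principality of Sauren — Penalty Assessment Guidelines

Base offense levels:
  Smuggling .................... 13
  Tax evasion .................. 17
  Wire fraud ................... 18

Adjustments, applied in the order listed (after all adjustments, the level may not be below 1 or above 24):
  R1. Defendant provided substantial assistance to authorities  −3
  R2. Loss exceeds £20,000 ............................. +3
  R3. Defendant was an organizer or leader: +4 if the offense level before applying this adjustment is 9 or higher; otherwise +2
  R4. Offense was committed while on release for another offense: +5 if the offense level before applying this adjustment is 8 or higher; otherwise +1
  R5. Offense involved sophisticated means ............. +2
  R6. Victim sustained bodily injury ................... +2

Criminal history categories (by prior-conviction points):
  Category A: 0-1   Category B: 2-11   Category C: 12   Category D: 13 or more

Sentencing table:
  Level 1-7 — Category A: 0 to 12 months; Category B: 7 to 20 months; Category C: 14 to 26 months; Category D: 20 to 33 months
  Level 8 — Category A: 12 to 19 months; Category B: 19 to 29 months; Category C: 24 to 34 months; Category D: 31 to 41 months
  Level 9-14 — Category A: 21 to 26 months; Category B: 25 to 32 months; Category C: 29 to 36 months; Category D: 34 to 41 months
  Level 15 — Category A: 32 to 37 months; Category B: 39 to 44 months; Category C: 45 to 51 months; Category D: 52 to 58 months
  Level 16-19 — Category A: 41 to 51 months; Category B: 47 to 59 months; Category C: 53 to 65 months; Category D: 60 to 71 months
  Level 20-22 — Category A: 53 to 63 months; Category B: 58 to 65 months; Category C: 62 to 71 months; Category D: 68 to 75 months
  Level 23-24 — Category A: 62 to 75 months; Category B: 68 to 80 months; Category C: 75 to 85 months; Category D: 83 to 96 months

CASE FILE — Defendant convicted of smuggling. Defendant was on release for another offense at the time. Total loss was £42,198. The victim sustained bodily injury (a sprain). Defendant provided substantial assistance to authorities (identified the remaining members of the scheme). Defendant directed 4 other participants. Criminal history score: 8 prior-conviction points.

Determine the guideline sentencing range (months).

Base offense level for smuggling: 13.
R1 applies: 13 − 3 = 10.
R2 applies: 10 + 3 = 13.
R3 applies (level before this adjustment is 13 ≥ 9, so +4): 13 + 4 = 17.
R4 applies (level before this adjustment is 17 ≥ 8, so +5): 17 + 5 = 22.
R6 applies: 22 + 2 = 24.
Final offense level: 24.
Criminal history: 8 prior points → Category B (2-11).
Level 24 falls in the 23-24 band.
Grid: Level 23-24 × Category B = 68-80 months.

68-80 months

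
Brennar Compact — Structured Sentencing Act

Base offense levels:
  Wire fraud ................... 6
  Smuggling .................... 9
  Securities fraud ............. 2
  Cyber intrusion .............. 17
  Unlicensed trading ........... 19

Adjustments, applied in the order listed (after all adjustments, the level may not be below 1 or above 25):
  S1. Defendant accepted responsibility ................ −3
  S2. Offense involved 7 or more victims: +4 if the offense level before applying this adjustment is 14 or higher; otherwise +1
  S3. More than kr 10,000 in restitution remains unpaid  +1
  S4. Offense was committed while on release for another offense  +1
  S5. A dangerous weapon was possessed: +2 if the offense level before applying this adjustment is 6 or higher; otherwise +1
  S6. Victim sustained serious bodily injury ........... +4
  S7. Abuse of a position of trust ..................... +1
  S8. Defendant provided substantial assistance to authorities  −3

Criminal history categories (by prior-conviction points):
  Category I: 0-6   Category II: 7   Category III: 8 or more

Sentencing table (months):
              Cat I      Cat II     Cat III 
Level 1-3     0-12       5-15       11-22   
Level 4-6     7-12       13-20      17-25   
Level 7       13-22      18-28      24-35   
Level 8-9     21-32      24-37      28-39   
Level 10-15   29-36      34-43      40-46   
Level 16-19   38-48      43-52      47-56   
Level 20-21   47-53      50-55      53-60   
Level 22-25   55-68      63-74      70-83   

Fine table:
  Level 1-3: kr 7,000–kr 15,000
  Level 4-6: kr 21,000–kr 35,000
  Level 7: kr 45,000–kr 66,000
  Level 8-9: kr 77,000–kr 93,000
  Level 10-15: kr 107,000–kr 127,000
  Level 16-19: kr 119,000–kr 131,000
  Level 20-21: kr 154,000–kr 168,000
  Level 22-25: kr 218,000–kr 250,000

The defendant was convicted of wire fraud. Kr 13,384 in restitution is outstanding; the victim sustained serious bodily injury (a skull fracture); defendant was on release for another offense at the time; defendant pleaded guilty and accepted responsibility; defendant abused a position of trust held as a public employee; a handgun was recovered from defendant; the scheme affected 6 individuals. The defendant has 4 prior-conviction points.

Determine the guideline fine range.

kr 107,000–kr 127,000

Base offense level for wire fraud: 6.
S1 applies: 6 − 3 = 3.
S2 does not apply.
S3 applies: 3 + 1 = 4.
S4 applies: 4 + 1 = 5.
S5 applies (level before this adjustment is 5 < 6, so +1): 5 + 1 = 6.
S6 applies: 6 + 4 = 10.
S7 applies: 10 + 1 = 11.
S8 does not apply.
Final offense level: 11.
Level 11 falls in the 10-15 band.
Fine table: Level 10-15 → kr 107,000–kr 127,000.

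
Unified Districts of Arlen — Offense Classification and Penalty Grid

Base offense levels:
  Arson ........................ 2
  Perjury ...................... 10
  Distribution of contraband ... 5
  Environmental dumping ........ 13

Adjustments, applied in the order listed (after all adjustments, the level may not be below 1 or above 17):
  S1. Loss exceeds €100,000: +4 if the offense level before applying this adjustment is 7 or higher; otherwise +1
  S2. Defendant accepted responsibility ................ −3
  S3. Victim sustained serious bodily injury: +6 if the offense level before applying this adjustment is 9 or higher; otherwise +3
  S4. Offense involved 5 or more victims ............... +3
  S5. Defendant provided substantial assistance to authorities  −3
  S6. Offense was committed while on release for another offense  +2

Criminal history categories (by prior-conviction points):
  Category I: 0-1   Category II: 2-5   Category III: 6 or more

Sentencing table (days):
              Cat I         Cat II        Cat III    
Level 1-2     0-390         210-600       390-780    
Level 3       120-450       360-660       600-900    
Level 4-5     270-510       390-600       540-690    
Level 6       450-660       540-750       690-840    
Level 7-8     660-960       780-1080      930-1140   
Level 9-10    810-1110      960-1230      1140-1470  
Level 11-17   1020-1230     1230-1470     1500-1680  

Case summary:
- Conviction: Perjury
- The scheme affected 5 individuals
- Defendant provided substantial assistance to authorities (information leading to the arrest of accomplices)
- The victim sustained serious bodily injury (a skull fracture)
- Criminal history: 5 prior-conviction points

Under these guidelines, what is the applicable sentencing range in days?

Base offense level for perjury: 10.
S1 does not apply.
S3 applies (level before this adjustment is 10 ≥ 9, so +6): 10 + 6 = 16.
S4 applies: 16 + 3 = 19.
S5 applies: 19 − 3 = 16.
S6 does not apply.
Final offense level: 16.
Criminal history: 5 prior points → Category II (2-5).
Level 16 falls in the 11-17 band.
Grid: Level 11-17 × Category II = 1230-1470 days.

1230-1470 days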